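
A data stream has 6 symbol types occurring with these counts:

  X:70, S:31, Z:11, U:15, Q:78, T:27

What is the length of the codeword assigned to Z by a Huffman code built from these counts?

4

Huffman merges, smallest pair first:
Z(11) + U(15) → 26
26 + T(27) → 53
S(31) + 53 → 84
X(70) + Q(78) → 148
84 + 148 → 232
Z's leaf is at depth 4, giving a 4-bit codeword.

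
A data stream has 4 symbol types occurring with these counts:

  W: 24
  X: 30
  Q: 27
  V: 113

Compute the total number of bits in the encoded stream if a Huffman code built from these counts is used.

326

Greedily combine the two least-frequent nodes:
merge W(24) and Q(27): 51
merge X(30) and 51: 81
merge 81 and V(113): 194
The encoded length is the sum of every internal node's weight: 51 + 81 + 194 = 326 bits.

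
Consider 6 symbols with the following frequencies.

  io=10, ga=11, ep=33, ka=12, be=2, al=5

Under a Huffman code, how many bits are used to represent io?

Repeatedly merge the two smallest:
combine be(2), al(5) → 7
combine 7, io(10) → 17
combine ga(11), ka(12) → 23
combine 17, 23 → 40
combine ep(33), 40 → 73
io's leaf is at depth 3, giving a 3-bit codeword.

3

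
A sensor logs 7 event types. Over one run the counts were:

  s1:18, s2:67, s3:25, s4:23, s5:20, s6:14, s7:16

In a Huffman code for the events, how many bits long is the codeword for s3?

Repeatedly merge the two smallest:
combine s6(14), s7(16) → 30
combine s1(18), s5(20) → 38
combine s4(23), s3(25) → 48
combine 30, 38 → 68
combine 48, s2(67) → 115
combine 68, 115 → 183
The subtree containing s3 is merged 3 times, so code length = 3.

3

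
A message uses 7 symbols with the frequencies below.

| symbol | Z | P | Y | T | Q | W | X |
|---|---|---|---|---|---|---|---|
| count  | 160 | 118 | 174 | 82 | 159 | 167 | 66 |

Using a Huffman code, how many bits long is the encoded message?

2585

Greedily combine the two least-frequent nodes:
X(66) + T(82) → 148
P(118) + 148 → 266
Q(159) + Z(160) → 319
W(167) + Y(174) → 341
266 + 319 → 585
341 + 585 → 926
Each symbol's bit-cost is frequency × depth; summing gives 2585 bits (equivalently 148 + 266 + 319 + 341 + 585 + 926).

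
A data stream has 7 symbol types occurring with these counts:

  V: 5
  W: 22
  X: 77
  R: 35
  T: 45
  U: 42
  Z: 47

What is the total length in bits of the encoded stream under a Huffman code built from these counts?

Greedily combine the two least-frequent nodes:
merge V(5) and W(22): 27
merge 27 and R(35): 62
merge U(42) and T(45): 87
merge Z(47) and 62: 109
merge X(77) and 87: 164
merge 109 and 164: 273
The encoded length is the sum of every internal node's weight: 27 + 62 + 87 + 109 + 164 + 273 = 722 bits.

722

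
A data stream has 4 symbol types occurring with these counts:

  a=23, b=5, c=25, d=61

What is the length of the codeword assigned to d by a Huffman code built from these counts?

1

Huffman merges, smallest pair first:
b(5) + a(23) → 28
c(25) + 28 → 53
53 + d(61) → 114
d is merged only at the final step, so code length = 1.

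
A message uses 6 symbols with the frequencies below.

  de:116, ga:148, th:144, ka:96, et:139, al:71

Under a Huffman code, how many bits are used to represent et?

Repeatedly merge the two smallest:
merge al(71) and ka(96): 167
merge de(116) and et(139): 255
merge th(144) and ga(148): 292
merge 167 and 255: 422
merge 292 and 422: 714
et sits 3 levels below the root, so its codeword is 3 bits.

3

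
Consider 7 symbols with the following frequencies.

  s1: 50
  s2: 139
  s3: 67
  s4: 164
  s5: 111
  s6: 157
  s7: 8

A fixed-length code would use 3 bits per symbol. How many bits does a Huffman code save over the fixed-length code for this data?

Fixed-length: 3 bits × 696 symbols = 2088 bits.
Huffman merges:
merge s7(8) and s1(50): 58
merge 58 and s3(67): 125
merge s5(111) and 125: 236
merge s2(139) and s6(157): 296
merge s4(164) and 236: 400
merge 296 and 400: 696
Huffman total = 58 + 125 + 236 + 296 + 400 + 696 = 1811 bits.
Saving = 2088 − 1811 = 277 bits.

277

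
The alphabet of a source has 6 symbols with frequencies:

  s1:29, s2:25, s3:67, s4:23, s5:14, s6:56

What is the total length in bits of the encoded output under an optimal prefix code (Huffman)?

Greedily combine the two least-frequent nodes:
combine s5(14), s4(23) → 37
combine s2(25), s1(29) → 54
combine 37, 54 → 91
combine s6(56), s3(67) → 123
combine 91, 123 → 214
The encoded length is the sum of every internal node's weight: 37 + 54 + 91 + 123 + 214 = 519 bits.

519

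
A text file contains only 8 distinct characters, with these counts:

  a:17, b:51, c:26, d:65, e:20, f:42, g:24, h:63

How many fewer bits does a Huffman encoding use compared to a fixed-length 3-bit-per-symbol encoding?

41

Fixed-length: 3 bits × 308 symbols = 924 bits.
Huffman merges:
a(17) + e(20) → 37
g(24) + c(26) → 50
37 + f(42) → 79
50 + b(51) → 101
h(63) + d(65) → 128
79 + 101 → 180
128 + 180 → 308
Huffman total = 37 + 50 + 79 + 101 + 128 + 180 + 308 = 883 bits.
Saving = 924 − 883 = 41 bits.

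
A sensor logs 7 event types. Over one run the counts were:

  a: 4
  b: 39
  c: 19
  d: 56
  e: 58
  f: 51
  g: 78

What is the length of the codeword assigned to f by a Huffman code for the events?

3

Repeatedly merge the two smallest:
merge a(4) and c(19): 23
merge 23 and b(39): 62
merge f(51) and d(56): 107
merge e(58) and 62: 120
merge g(78) and 107: 185
merge 120 and 185: 305
f sits 3 levels below the root, so its codeword is 3 bits.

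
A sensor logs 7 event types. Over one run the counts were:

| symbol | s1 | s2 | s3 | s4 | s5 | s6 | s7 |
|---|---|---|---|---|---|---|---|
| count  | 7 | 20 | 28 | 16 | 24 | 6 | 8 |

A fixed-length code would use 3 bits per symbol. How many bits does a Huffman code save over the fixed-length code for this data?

Fixed-length: 3 bits × 109 symbols = 327 bits.
Huffman merges:
merge s6(6) and s1(7): 13
merge s7(8) and 13: 21
merge s4(16) and s2(20): 36
merge 21 and s5(24): 45
merge s3(28) and 36: 64
merge 45 and 64: 109
Huffman total = 13 + 21 + 36 + 45 + 64 + 109 = 288 bits.
Saving = 327 − 288 = 39 bits.

39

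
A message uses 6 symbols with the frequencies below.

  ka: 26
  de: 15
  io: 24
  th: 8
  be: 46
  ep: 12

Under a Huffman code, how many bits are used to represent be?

2

Repeatedly merge the two smallest:
th(8) + ep(12) → 20
de(15) + 20 → 35
io(24) + ka(26) → 50
35 + be(46) → 81
50 + 81 → 131
be's leaf is at depth 2, giving a 2-bit codeword.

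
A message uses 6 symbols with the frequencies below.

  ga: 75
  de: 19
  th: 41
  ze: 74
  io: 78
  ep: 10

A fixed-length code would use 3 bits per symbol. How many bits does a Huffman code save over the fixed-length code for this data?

198

Fixed-length: 3 bits × 297 symbols = 891 bits.
Huffman merges:
merge ep(10) and de(19): 29
merge 29 and th(41): 70
merge 70 and ze(74): 144
merge ga(75) and io(78): 153
merge 144 and 153: 297
Huffman total = 29 + 70 + 144 + 153 + 297 = 693 bits.
Saving = 891 − 693 = 198 bits.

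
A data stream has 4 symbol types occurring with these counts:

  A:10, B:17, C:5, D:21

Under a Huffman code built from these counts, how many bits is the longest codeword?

3

Merge the two lowest-weight nodes at each step:
C(5) + A(10) → 15
15 + B(17) → 32
D(21) + 32 → 53
The first pair merged (C, A) ends up deepest, at depth 3.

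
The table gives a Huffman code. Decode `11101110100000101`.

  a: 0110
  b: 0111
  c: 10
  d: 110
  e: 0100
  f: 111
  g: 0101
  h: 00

fbehg

Read left to right; each codeword is recognised as soon as it completes (prefix code):
  111→f | 0111→b | 0100→e | 00→h | 0101→g
Decoded message: fbehg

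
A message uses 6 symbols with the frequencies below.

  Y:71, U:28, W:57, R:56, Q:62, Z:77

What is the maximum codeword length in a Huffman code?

Merge the two lowest-weight nodes at each step:
merge U(28) and R(56): 84
merge W(57) and Q(62): 119
merge Y(71) and Z(77): 148
merge 84 and 119: 203
merge 148 and 203: 351
The first pair merged (U, R) ends up deepest, at depth 3.

3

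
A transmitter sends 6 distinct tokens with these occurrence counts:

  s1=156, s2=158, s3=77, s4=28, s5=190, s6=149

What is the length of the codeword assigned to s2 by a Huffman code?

Build the tree from the bottom:
merge s4(28) and s3(77): 105
merge 105 and s6(149): 254
merge s1(156) and s2(158): 314
merge s5(190) and 254: 444
merge 314 and 444: 758
s2's leaf is at depth 2, giving a 2-bit codeword.

2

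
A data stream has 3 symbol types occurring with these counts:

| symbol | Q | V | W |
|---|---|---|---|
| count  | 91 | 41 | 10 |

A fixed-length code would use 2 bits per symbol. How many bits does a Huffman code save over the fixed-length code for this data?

Fixed-length: 2 bits × 142 symbols = 284 bits.
Huffman merges:
W(10) + V(41) → 51
51 + Q(91) → 142
Huffman total = 51 + 142 = 193 bits.
Saving = 284 − 193 = 91 bits.

91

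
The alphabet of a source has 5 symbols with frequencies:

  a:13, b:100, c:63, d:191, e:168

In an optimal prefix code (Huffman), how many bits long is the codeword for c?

Build the tree from the bottom:
a(13) + c(63) → 76
76 + b(100) → 176
e(168) + 176 → 344
d(191) + 344 → 535
The subtree containing c is merged 4 times, so code length = 4.

4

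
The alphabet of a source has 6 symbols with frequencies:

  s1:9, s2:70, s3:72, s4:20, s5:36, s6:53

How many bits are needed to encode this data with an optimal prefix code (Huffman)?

614

Merge the two smallest weights repeatedly:
s1(9) + s4(20) → 29
29 + s5(36) → 65
s6(53) + 65 → 118
s2(70) + s3(72) → 142
118 + 142 → 260
The encoded length is the sum of every internal node's weight: 29 + 65 + 118 + 142 + 260 = 614 bits.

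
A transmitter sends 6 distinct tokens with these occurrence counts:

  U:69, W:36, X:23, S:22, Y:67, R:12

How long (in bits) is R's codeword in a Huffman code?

4

Repeatedly merge the two smallest:
R(12) + S(22) → 34
X(23) + 34 → 57
W(36) + 57 → 93
Y(67) + U(69) → 136
93 + 136 → 229
R's leaf is at depth 4, giving a 4-bit codeword.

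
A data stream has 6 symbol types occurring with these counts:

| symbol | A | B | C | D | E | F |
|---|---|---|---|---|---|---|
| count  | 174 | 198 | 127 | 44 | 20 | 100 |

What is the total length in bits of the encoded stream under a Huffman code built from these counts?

Merge the two smallest weights repeatedly:
merge E(20) and D(44): 64
merge 64 and F(100): 164
merge C(127) and 164: 291
merge A(174) and B(198): 372
merge 291 and 372: 663
Each symbol's bit-cost is frequency × depth; summing gives 1554 bits (equivalently 64 + 164 + 291 + 372 + 663).

1554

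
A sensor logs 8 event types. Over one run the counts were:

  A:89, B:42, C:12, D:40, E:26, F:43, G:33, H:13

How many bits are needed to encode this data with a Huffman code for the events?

Greedily combine the two least-frequent nodes:
C(12) + H(13) → 25
25 + E(26) → 51
G(33) + D(40) → 73
B(42) + F(43) → 85
51 + 73 → 124
85 + A(89) → 174
124 + 174 → 298
The encoded length is the sum of every internal node's weight: 25 + 51 + 73 + 85 + 124 + 174 + 298 = 830 bits.

830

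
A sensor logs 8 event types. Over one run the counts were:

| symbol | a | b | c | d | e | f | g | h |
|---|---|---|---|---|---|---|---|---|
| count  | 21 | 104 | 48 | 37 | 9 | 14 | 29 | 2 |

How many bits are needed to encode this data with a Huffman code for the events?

666

Build the Huffman tree bottom-up:
combine h(2), e(9) → 11
combine 11, f(14) → 25
combine a(21), 25 → 46
combine g(29), d(37) → 66
combine 46, c(48) → 94
combine 66, 94 → 160
combine b(104), 160 → 264
Each symbol's bit-cost is frequency × depth; summing gives 666 bits (equivalently 11 + 25 + 46 + 66 + 94 + 160 + 264).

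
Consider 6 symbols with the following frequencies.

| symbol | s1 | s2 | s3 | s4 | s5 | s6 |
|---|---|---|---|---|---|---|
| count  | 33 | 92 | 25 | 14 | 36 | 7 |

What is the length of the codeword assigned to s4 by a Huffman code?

Huffman merges, smallest pair first:
combine s6(7), s4(14) → 21
combine 21, s3(25) → 46
combine s1(33), s5(36) → 69
combine 46, 69 → 115
combine s2(92), 115 → 207
s4's leaf is at depth 4, giving a 4-bit codeword.

4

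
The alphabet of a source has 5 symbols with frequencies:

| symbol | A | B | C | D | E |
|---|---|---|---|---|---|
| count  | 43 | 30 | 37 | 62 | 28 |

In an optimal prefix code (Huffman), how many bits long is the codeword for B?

Build the tree from the bottom:
combine E(28), B(30) → 58
combine C(37), A(43) → 80
combine 58, D(62) → 120
combine 80, 120 → 200
The subtree containing B is merged 3 times, so code length = 3.

3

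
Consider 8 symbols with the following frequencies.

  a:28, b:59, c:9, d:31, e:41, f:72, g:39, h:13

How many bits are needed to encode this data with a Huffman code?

817

Merge the two smallest weights repeatedly:
c(9) + h(13) → 22
22 + a(28) → 50
d(31) + g(39) → 70
e(41) + 50 → 91
b(59) + 70 → 129
f(72) + 91 → 163
129 + 163 → 292
The encoded length is the sum of every internal node's weight: 22 + 50 + 70 + 91 + 129 + 163 + 292 = 817 bits.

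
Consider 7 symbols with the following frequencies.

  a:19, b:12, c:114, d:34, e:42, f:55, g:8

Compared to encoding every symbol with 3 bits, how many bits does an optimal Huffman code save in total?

169

Fixed-length: 3 bits × 284 symbols = 852 bits.
Huffman merges:
merge g(8) and b(12): 20
merge a(19) and 20: 39
merge d(34) and 39: 73
merge e(42) and f(55): 97
merge 73 and 97: 170
merge c(114) and 170: 284
Huffman total = 20 + 39 + 73 + 97 + 170 + 284 = 683 bits.
Saving = 852 − 683 = 169 bits.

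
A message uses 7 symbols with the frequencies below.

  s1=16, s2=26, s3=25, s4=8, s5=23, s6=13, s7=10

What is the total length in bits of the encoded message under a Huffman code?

330

Build the Huffman tree bottom-up:
merge s4(8) and s7(10): 18
merge s6(13) and s1(16): 29
merge 18 and s5(23): 41
merge s3(25) and s2(26): 51
merge 29 and 41: 70
merge 51 and 70: 121
Each symbol's bit-cost is frequency × depth; summing gives 330 bits (equivalently 18 + 29 + 41 + 51 + 70 + 121).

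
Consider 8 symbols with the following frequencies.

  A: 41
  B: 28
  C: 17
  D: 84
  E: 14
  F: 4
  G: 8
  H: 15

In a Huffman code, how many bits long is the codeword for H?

4

Repeatedly merge the two smallest:
merge F(4) and G(8): 12
merge 12 and E(14): 26
merge H(15) and C(17): 32
merge 26 and B(28): 54
merge 32 and A(41): 73
merge 54 and 73: 127
merge D(84) and 127: 211
The subtree containing H is merged 4 times, so code length = 4.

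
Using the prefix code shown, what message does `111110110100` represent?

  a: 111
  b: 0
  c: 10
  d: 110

Read left to right; each codeword is recognised as soon as it completes (prefix code):
  111→a | 110→d | 110→d | 10→c | 0→b
Decoded message: addcb

addcb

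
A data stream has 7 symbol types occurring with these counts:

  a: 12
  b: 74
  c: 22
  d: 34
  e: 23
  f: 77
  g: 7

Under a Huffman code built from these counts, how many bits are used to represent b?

Huffman merges, smallest pair first:
g(7) + a(12) → 19
19 + c(22) → 41
e(23) + d(34) → 57
41 + 57 → 98
b(74) + f(77) → 151
98 + 151 → 249
b sits 2 levels below the root, so its codeword is 2 bits.

2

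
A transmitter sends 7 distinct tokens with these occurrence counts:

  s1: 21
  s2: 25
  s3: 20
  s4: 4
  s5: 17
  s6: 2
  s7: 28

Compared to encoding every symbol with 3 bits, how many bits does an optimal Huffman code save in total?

47

Fixed-length: 3 bits × 117 symbols = 351 bits.
Huffman merges:
s6(2) + s4(4) → 6
6 + s5(17) → 23
s3(20) + s1(21) → 41
23 + s2(25) → 48
s7(28) + 41 → 69
48 + 69 → 117
Huffman total = 6 + 23 + 41 + 48 + 69 + 117 = 304 bits.
Saving = 351 − 304 = 47 bits.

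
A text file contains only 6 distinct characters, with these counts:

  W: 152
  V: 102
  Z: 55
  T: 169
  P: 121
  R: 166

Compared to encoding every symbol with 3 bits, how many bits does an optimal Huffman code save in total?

335

Fixed-length: 3 bits × 765 symbols = 2295 bits.
Huffman merges:
Z(55) + V(102) → 157
P(121) + W(152) → 273
157 + R(166) → 323
T(169) + 273 → 442
323 + 442 → 765
Huffman total = 157 + 273 + 323 + 442 + 765 = 1960 bits.
Saving = 2295 − 1960 = 335 bits.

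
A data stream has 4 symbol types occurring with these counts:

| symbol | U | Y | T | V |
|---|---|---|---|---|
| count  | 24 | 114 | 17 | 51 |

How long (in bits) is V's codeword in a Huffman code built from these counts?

2

Huffman merges, smallest pair first:
merge T(17) and U(24): 41
merge 41 and V(51): 92
merge 92 and Y(114): 206
V's leaf is at depth 2, giving a 2-bit codeword.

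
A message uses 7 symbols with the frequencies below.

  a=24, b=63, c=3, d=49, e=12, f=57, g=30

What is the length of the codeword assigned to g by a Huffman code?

3

Repeatedly merge the two smallest:
merge c(3) and e(12): 15
merge 15 and a(24): 39
merge g(30) and 39: 69
merge d(49) and f(57): 106
merge b(63) and 69: 132
merge 106 and 132: 238
g sits 3 levels below the root, so its codeword is 3 bits.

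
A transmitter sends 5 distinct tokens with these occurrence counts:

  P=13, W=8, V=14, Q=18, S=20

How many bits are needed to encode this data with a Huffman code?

167

Build the Huffman tree bottom-up:
merge W(8) and P(13): 21
merge V(14) and Q(18): 32
merge S(20) and 21: 41
merge 32 and 41: 73
The encoded length is the sum of every internal node's weight: 21 + 32 + 41 + 73 = 167 bits.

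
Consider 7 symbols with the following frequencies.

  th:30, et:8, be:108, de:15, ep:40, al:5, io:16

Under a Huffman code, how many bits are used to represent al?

5

Repeatedly merge the two smallest:
merge al(5) and et(8): 13
merge 13 and de(15): 28
merge io(16) and 28: 44
merge th(30) and ep(40): 70
merge 44 and 70: 114
merge be(108) and 114: 222
al's leaf is at depth 5, giving a 5-bit codeword.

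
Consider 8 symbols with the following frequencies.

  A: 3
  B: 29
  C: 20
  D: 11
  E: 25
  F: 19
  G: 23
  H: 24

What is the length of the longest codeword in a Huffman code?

Merge the two lowest-weight nodes at each step:
merge A(3) and D(11): 14
merge 14 and F(19): 33
merge C(20) and G(23): 43
merge H(24) and E(25): 49
merge B(29) and 33: 62
merge 43 and 49: 92
merge 62 and 92: 154
The first pair merged (A, D) ends up deepest, at depth 4.

4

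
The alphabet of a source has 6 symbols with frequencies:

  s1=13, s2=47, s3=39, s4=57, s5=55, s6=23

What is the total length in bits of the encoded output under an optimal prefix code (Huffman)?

579

Greedily combine the two least-frequent nodes:
s1(13) + s6(23) → 36
36 + s3(39) → 75
s2(47) + s5(55) → 102
s4(57) + 75 → 132
102 + 132 → 234
Total encoded bits = sum of merged weights = 36 + 75 + 102 + 132 + 234 = 579.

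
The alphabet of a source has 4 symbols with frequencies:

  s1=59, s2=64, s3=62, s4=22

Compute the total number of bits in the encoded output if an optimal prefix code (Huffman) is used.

414

Build the Huffman tree bottom-up:
merge s4(22) and s1(59): 81
merge s3(62) and s2(64): 126
merge 81 and 126: 207
Total encoded bits = sum of merged weights = 81 + 126 + 207 = 414.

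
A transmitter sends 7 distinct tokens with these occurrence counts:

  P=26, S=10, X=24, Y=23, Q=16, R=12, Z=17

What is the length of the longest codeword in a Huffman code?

4

Merge the two lowest-weight nodes at each step:
merge S(10) and R(12): 22
merge Q(16) and Z(17): 33
merge 22 and Y(23): 45
merge X(24) and P(26): 50
merge 33 and 45: 78
merge 50 and 78: 128
The rarest symbols sit at the bottom; the longest codeword is 4 bits.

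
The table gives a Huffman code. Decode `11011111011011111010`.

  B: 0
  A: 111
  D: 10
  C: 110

Read left to right; each codeword is recognised as soon as it completes (prefix code):
  110→C | 111→A | 110→C | 110→C | 111→A | 110→C | 10→D
Decoded message: CACCACD

CACCACD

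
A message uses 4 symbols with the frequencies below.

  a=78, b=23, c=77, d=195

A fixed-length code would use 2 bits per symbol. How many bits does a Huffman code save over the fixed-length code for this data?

95

Fixed-length: 2 bits × 373 symbols = 746 bits.
Huffman merges:
merge b(23) and c(77): 100
merge a(78) and 100: 178
merge 178 and d(195): 373
Huffman total = 100 + 178 + 373 = 651 bits.
Saving = 746 − 651 = 95 bits.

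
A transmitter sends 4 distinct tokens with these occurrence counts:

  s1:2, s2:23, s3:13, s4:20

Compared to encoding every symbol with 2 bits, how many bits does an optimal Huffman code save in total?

8

Fixed-length: 2 bits × 58 symbols = 116 bits.
Huffman merges:
combine s1(2), s3(13) → 15
combine 15, s4(20) → 35
combine s2(23), 35 → 58
Huffman total = 15 + 35 + 58 = 108 bits.
Saving = 116 − 108 = 8 bits.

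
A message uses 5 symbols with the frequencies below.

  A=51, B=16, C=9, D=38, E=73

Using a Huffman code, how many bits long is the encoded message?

389

Greedily combine the two least-frequent nodes:
combine C(9), B(16) → 25
combine 25, D(38) → 63
combine A(51), 63 → 114
combine E(73), 114 → 187
Total encoded bits = sum of merged weights = 25 + 63 + 114 + 187 = 389.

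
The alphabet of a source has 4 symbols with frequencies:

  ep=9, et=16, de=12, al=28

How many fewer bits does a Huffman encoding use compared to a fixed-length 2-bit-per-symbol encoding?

7

Fixed-length: 2 bits × 65 symbols = 130 bits.
Huffman merges:
ep(9) + de(12) → 21
et(16) + 21 → 37
al(28) + 37 → 65
Huffman total = 21 + 37 + 65 = 123 bits.
Saving = 130 − 123 = 7 bits.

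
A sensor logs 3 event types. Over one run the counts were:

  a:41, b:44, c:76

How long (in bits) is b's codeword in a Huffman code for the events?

Repeatedly merge the two smallest:
a(41) + b(44) → 85
c(76) + 85 → 161
b's leaf is at depth 2, giving a 2-bit codeword.

2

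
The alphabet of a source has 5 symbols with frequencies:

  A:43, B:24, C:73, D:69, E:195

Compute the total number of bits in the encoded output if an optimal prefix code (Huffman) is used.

816

Build the Huffman tree bottom-up:
B(24) + A(43) → 67
67 + D(69) → 136
C(73) + 136 → 209
E(195) + 209 → 404
Each symbol's bit-cost is frequency × depth; summing gives 816 bits (equivalently 67 + 136 + 209 + 404).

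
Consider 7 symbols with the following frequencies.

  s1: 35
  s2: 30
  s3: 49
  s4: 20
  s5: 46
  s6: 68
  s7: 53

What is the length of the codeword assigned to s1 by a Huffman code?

Huffman merges, smallest pair first:
s4(20) + s2(30) → 50
s1(35) + s5(46) → 81
s3(49) + 50 → 99
s7(53) + s6(68) → 121
81 + 99 → 180
121 + 180 → 301
The subtree containing s1 is merged 3 times, so code length = 3.

3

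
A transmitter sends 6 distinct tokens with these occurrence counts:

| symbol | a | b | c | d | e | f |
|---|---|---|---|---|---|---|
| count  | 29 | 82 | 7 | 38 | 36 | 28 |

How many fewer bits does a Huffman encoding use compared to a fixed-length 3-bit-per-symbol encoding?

129

Fixed-length: 3 bits × 220 symbols = 660 bits.
Huffman merges:
c(7) + f(28) → 35
a(29) + 35 → 64
e(36) + d(38) → 74
64 + 74 → 138
b(82) + 138 → 220
Huffman total = 35 + 64 + 74 + 138 + 220 = 531 bits.
Saving = 660 − 531 = 129 bits.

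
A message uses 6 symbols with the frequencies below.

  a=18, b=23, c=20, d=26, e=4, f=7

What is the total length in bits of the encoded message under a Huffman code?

236

Build the Huffman tree bottom-up:
merge e(4) and f(7): 11
merge 11 and a(18): 29
merge c(20) and b(23): 43
merge d(26) and 29: 55
merge 43 and 55: 98
The encoded length is the sum of every internal node's weight: 11 + 29 + 43 + 55 + 98 = 236 bits.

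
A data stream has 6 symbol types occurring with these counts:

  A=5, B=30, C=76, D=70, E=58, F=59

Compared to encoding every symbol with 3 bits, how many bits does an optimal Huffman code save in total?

170

Fixed-length: 3 bits × 298 symbols = 894 bits.
Huffman merges:
merge A(5) and B(30): 35
merge 35 and E(58): 93
merge F(59) and D(70): 129
merge C(76) and 93: 169
merge 129 and 169: 298
Huffman total = 35 + 93 + 129 + 169 + 298 = 724 bits.
Saving = 894 − 724 = 170 bits.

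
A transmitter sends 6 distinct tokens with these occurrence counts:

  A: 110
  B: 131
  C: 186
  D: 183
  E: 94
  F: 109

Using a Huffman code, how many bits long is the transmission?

2070

Greedily combine the two least-frequent nodes:
combine E(94), F(109) → 203
combine A(110), B(131) → 241
combine D(183), C(186) → 369
combine 203, 241 → 444
combine 369, 444 → 813
Each symbol's bit-cost is frequency × depth; summing gives 2070 bits (equivalently 203 + 241 + 369 + 444 + 813).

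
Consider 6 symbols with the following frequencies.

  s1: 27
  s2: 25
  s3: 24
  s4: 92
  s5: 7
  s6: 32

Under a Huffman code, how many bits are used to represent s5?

4

Repeatedly merge the two smallest:
combine s5(7), s3(24) → 31
combine s2(25), s1(27) → 52
combine 31, s6(32) → 63
combine 52, 63 → 115
combine s4(92), 115 → 207
s5's leaf is at depth 4, giving a 4-bit codeword.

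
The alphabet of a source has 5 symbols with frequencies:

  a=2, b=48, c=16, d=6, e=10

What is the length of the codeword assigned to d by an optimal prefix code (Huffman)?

4

Repeatedly merge the two smallest:
merge a(2) and d(6): 8
merge 8 and e(10): 18
merge c(16) and 18: 34
merge 34 and b(48): 82
The subtree containing d is merged 4 times, so code length = 4.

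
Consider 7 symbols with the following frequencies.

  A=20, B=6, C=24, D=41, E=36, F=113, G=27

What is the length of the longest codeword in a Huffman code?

5

Merge the two lowest-weight nodes at each step:
merge B(6) and A(20): 26
merge C(24) and 26: 50
merge G(27) and E(36): 63
merge D(41) and 50: 91
merge 63 and 91: 154
merge F(113) and 154: 267
The rarest symbols sit at the bottom; the longest codeword is 5 bits.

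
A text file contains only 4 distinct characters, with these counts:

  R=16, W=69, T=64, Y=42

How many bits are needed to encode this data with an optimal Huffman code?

Greedily combine the two least-frequent nodes:
R(16) + Y(42) → 58
58 + T(64) → 122
W(69) + 122 → 191
Each symbol's bit-cost is frequency × depth; summing gives 371 bits (equivalently 58 + 122 + 191).

371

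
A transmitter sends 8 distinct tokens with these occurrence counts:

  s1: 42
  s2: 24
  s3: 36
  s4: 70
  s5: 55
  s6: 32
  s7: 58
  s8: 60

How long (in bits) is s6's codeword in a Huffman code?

4

Build the tree from the bottom:
merge s2(24) and s6(32): 56
merge s3(36) and s1(42): 78
merge s5(55) and 56: 111
merge s7(58) and s8(60): 118
merge s4(70) and 78: 148
merge 111 and 118: 229
merge 148 and 229: 377
s6 sits 4 levels below the root, so its codeword is 4 bits.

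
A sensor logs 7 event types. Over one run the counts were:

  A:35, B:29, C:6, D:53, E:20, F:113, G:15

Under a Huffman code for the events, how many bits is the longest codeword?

Merge the two lowest-weight nodes at each step:
merge C(6) and G(15): 21
merge E(20) and 21: 41
merge B(29) and A(35): 64
merge 41 and D(53): 94
merge 64 and 94: 158
merge F(113) and 158: 271
Maximum depth reached is 5.

5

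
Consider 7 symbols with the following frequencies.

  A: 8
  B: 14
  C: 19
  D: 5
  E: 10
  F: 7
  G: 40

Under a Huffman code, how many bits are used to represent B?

3

Huffman merges, smallest pair first:
combine D(5), F(7) → 12
combine A(8), E(10) → 18
combine 12, B(14) → 26
combine 18, C(19) → 37
combine 26, 37 → 63
combine G(40), 63 → 103
B sits 3 levels below the root, so its codeword is 3 bits.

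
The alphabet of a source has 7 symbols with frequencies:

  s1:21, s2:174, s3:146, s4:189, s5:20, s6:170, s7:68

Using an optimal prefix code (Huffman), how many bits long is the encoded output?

1981

Greedily combine the two least-frequent nodes:
s5(20) + s1(21) → 41
41 + s7(68) → 109
109 + s3(146) → 255
s6(170) + s2(174) → 344
s4(189) + 255 → 444
344 + 444 → 788
Each symbol's bit-cost is frequency × depth; summing gives 1981 bits (equivalently 41 + 109 + 255 + 344 + 444 + 788).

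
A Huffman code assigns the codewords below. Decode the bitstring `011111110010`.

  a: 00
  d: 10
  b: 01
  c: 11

Read left to right; each codeword is recognised as soon as it completes (prefix code):
  01→b | 11→c | 11→c | 11→c | 00→a | 10→d
Decoded message: bcccad

bcccad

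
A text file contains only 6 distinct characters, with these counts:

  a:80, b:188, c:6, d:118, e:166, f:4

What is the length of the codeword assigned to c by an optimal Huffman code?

Huffman merges, smallest pair first:
merge f(4) and c(6): 10
merge 10 and a(80): 90
merge 90 and d(118): 208
merge e(166) and b(188): 354
merge 208 and 354: 562
The subtree containing c is merged 4 times, so code length = 4.

4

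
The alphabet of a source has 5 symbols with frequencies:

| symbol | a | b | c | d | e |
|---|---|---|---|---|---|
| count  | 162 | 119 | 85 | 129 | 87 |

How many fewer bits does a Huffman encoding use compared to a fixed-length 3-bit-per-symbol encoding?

Fixed-length: 3 bits × 582 symbols = 1746 bits.
Huffman merges:
combine c(85), e(87) → 172
combine b(119), d(129) → 248
combine a(162), 172 → 334
combine 248, 334 → 582
Huffman total = 172 + 248 + 334 + 582 = 1336 bits.
Saving = 1746 − 1336 = 410 bits.

410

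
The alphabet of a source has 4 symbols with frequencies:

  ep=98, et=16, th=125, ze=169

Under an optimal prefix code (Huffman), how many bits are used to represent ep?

Build the tree from the bottom:
et(16) + ep(98) → 114
114 + th(125) → 239
ze(169) + 239 → 408
ep sits 3 levels below the root, so its codeword is 3 bits.

3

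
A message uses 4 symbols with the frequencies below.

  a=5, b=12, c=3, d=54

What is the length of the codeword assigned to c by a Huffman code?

3

Repeatedly merge the two smallest:
combine c(3), a(5) → 8
combine 8, b(12) → 20
combine 20, d(54) → 74
c sits 3 levels below the root, so its codeword is 3 bits.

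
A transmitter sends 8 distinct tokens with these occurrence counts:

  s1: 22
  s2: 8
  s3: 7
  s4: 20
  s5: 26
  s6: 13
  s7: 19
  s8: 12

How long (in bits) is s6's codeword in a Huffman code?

Repeatedly merge the two smallest:
merge s3(7) and s2(8): 15
merge s8(12) and s6(13): 25
merge 15 and s7(19): 34
merge s4(20) and s1(22): 42
merge 25 and s5(26): 51
merge 34 and 42: 76
merge 51 and 76: 127
s6's leaf is at depth 3, giving a 3-bit codeword.

3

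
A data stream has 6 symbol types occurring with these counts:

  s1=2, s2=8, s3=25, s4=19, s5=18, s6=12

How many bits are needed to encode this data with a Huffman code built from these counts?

Build the Huffman tree bottom-up:
s1(2) + s2(8) → 10
10 + s6(12) → 22
s5(18) + s4(19) → 37
22 + s3(25) → 47
37 + 47 → 84
Each symbol's bit-cost is frequency × depth; summing gives 200 bits (equivalently 10 + 22 + 37 + 47 + 84).

200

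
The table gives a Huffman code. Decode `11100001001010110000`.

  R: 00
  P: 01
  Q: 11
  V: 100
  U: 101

QVRVUPVR

Read left to right; each codeword is recognised as soon as it completes (prefix code):
  11→Q | 100→V | 00→R | 100→V | 101→U | 01→P | 100→V | 00→R
Decoded message: QVRVUPVR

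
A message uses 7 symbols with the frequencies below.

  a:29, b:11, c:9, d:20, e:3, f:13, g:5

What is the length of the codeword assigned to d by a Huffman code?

2

Huffman merges, smallest pair first:
combine e(3), g(5) → 8
combine 8, c(9) → 17
combine b(11), f(13) → 24
combine 17, d(20) → 37
combine 24, a(29) → 53
combine 37, 53 → 90
d sits 2 levels below the root, so its codeword is 2 bits.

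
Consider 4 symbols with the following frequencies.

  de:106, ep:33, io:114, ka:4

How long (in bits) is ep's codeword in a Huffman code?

3

Huffman merges, smallest pair first:
merge ka(4) and ep(33): 37
merge 37 and de(106): 143
merge io(114) and 143: 257
The subtree containing ep is merged 3 times, so code length = 3.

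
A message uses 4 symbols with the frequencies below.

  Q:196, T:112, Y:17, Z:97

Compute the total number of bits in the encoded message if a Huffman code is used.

Build the Huffman tree bottom-up:
merge Y(17) and Z(97): 114
merge T(112) and 114: 226
merge Q(196) and 226: 422
Total encoded bits = sum of merged weights = 114 + 226 + 422 = 762.

762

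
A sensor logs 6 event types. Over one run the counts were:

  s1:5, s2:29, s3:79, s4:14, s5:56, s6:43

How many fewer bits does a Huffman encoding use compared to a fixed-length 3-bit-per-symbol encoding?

Fixed-length: 3 bits × 226 symbols = 678 bits.
Huffman merges:
combine s1(5), s4(14) → 19
combine 19, s2(29) → 48
combine s6(43), 48 → 91
combine s5(56), s3(79) → 135
combine 91, 135 → 226
Huffman total = 19 + 48 + 91 + 135 + 226 = 519 bits.
Saving = 678 − 519 = 159 bits.

159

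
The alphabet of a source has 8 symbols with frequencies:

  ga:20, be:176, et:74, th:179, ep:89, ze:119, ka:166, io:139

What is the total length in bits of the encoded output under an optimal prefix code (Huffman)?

2801

Greedily combine the two least-frequent nodes:
ga(20) + et(74) → 94
ep(89) + 94 → 183
ze(119) + io(139) → 258
ka(166) + be(176) → 342
th(179) + 183 → 362
258 + 342 → 600
362 + 600 → 962
The encoded length is the sum of every internal node's weight: 94 + 183 + 258 + 342 + 362 + 600 + 962 = 2801 bits.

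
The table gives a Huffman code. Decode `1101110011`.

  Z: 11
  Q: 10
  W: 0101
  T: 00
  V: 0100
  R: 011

Read left to right; each codeword is recognised as soon as it completes (prefix code):
  11→Z | 011→R | 10→Q | 011→R
Decoded message: ZRQR

ZRQR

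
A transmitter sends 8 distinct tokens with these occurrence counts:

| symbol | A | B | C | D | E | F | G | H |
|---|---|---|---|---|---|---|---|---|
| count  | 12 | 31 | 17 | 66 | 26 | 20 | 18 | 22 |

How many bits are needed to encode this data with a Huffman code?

Greedily combine the two least-frequent nodes:
combine A(12), C(17) → 29
combine G(18), F(20) → 38
combine H(22), E(26) → 48
combine 29, B(31) → 60
combine 38, 48 → 86
combine 60, D(66) → 126
combine 86, 126 → 212
Each symbol's bit-cost is frequency × depth; summing gives 599 bits (equivalently 29 + 38 + 48 + 60 + 86 + 126 + 212).

599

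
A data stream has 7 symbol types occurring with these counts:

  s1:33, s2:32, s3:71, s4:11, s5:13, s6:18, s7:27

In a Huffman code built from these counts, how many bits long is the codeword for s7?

3

Huffman merges, smallest pair first:
merge s4(11) and s5(13): 24
merge s6(18) and 24: 42
merge s7(27) and s2(32): 59
merge s1(33) and 42: 75
merge 59 and s3(71): 130
merge 75 and 130: 205
s7's leaf is at depth 3, giving a 3-bit codeword.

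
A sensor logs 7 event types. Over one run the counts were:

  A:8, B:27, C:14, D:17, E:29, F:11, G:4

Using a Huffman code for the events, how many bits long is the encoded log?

Build the Huffman tree bottom-up:
combine G(4), A(8) → 12
combine F(11), 12 → 23
combine C(14), D(17) → 31
combine 23, B(27) → 50
combine E(29), 31 → 60
combine 50, 60 → 110
The encoded length is the sum of every internal node's weight: 12 + 23 + 31 + 50 + 60 + 110 = 286 bits.

286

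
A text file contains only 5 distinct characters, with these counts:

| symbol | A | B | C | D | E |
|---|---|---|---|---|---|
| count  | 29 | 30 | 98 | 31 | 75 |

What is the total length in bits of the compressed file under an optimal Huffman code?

Greedily combine the two least-frequent nodes:
combine A(29), B(30) → 59
combine D(31), 59 → 90
combine E(75), 90 → 165
combine C(98), 165 → 263
The encoded length is the sum of every internal node's weight: 59 + 90 + 165 + 263 = 577 bits.

577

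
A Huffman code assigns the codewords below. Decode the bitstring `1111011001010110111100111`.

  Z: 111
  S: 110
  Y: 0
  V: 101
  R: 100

ZVRVYSZRZ

Read left to right; each codeword is recognised as soon as it completes (prefix code):
  111→Z | 101→V | 100→R | 101→V | 0→Y | 110→S | 111→Z | 100→R | 111→Z
Decoded message: ZVRVYSZRZ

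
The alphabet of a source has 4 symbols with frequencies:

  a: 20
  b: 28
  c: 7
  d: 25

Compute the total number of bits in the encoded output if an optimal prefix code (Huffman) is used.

159

Merge the two smallest weights repeatedly:
c(7) + a(20) → 27
d(25) + 27 → 52
b(28) + 52 → 80
Each symbol's bit-cost is frequency × depth; summing gives 159 bits (equivalently 27 + 52 + 80).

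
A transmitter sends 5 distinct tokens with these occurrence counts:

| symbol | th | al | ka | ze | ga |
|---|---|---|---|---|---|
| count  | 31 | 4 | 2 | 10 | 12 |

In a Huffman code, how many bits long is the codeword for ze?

3

Repeatedly merge the two smallest:
combine ka(2), al(4) → 6
combine 6, ze(10) → 16
combine ga(12), 16 → 28
combine 28, th(31) → 59
The subtree containing ze is merged 3 times, so code length = 3.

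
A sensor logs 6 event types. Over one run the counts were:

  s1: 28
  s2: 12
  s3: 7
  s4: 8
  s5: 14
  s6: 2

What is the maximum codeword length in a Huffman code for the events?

Merge the two lowest-weight nodes at each step:
s6(2) + s3(7) → 9
s4(8) + 9 → 17
s2(12) + s5(14) → 26
17 + 26 → 43
s1(28) + 43 → 71
The first pair merged (s6, s3) ends up deepest, at depth 4.

4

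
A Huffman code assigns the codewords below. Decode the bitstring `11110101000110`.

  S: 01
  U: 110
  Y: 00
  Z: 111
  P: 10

Read left to right; each codeword is recognised as soon as it completes (prefix code):
  111→Z | 10→P | 10→P | 10→P | 00→Y | 110→U
Decoded message: ZPPPYU

ZPPPYU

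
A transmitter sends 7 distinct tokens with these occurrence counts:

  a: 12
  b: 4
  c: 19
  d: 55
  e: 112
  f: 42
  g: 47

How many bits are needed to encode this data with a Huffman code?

700

Greedily combine the two least-frequent nodes:
merge b(4) and a(12): 16
merge 16 and c(19): 35
merge 35 and f(42): 77
merge g(47) and d(55): 102
merge 77 and 102: 179
merge e(112) and 179: 291
Each symbol's bit-cost is frequency × depth; summing gives 700 bits (equivalently 16 + 35 + 77 + 102 + 179 + 291).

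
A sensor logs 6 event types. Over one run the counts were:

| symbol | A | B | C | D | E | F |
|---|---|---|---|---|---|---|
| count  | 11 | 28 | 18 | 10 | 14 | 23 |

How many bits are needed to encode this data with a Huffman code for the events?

261

Greedily combine the two least-frequent nodes:
combine D(10), A(11) → 21
combine E(14), C(18) → 32
combine 21, F(23) → 44
combine B(28), 32 → 60
combine 44, 60 → 104
The encoded length is the sum of every internal node's weight: 21 + 32 + 44 + 60 + 104 = 261 bits.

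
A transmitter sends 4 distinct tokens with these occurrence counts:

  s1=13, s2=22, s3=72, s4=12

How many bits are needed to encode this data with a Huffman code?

Build the Huffman tree bottom-up:
combine s4(12), s1(13) → 25
combine s2(22), 25 → 47
combine 47, s3(72) → 119
The encoded length is the sum of every internal node's weight: 25 + 47 + 119 = 191 bits.

191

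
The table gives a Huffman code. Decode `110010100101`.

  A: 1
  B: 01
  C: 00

Read left to right; each codeword is recognised as soon as it completes (prefix code):
  1→A | 1→A | 00→C | 1→A | 01→B | 00→C | 1→A | 01→B
Decoded message: AACABCAB

AACABCAB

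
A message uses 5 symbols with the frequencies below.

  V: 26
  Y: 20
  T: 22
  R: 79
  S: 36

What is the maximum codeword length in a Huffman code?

Merge the two lowest-weight nodes at each step:
merge Y(20) and T(22): 42
merge V(26) and S(36): 62
merge 42 and 62: 104
merge R(79) and 104: 183
The rarest symbols sit at the bottom; the longest codeword is 3 bits.

3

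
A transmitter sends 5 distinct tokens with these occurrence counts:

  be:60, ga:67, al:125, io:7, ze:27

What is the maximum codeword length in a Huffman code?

Merge the two lowest-weight nodes at each step:
io(7) + ze(27) → 34
34 + be(60) → 94
ga(67) + 94 → 161
al(125) + 161 → 286
The first pair merged (io, ze) ends up deepest, at depth 4.

4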